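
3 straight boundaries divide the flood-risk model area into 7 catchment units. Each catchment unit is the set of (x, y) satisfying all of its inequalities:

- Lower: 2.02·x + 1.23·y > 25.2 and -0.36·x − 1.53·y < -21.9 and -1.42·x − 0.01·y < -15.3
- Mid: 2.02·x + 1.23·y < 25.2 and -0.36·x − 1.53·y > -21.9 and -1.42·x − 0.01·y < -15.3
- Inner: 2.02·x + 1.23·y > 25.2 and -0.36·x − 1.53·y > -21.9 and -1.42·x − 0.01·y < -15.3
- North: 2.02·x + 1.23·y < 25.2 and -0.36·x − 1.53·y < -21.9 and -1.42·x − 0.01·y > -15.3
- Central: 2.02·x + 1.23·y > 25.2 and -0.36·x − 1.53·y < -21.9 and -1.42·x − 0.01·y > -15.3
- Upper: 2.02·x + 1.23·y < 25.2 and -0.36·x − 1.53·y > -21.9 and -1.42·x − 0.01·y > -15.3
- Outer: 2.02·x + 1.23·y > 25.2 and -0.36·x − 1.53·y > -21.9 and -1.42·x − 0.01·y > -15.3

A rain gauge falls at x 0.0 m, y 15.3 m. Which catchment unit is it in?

North

2.02·0.0 + 1.23·15.3 = 18.819, which is < 25.2
-0.36·0.0 − 1.53·15.3 = -23.409, which is < -21.9
-1.42·0.0 − 0.01·15.3 = -0.153, which is > -15.3
This sign pattern matches North.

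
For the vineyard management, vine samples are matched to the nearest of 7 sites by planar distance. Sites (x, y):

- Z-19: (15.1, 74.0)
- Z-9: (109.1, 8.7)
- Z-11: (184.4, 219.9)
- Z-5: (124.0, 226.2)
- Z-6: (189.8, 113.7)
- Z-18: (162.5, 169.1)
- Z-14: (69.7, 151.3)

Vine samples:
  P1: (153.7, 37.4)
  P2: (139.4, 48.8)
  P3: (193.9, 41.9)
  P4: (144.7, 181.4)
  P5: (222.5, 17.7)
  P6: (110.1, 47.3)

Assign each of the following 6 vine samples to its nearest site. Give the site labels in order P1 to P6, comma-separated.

Z-9, Z-9, Z-6, Z-18, Z-6, Z-9

P1 → Z-9 (d²=2812.85)
P2 → Z-9 (d²=2526.10)
P3 → Z-6 (d²=5172.05)
P4 → Z-18 (d²=468.13)
P5 → Z-6 (d²=10285.29)
P6 → Z-9 (d²=1490.96)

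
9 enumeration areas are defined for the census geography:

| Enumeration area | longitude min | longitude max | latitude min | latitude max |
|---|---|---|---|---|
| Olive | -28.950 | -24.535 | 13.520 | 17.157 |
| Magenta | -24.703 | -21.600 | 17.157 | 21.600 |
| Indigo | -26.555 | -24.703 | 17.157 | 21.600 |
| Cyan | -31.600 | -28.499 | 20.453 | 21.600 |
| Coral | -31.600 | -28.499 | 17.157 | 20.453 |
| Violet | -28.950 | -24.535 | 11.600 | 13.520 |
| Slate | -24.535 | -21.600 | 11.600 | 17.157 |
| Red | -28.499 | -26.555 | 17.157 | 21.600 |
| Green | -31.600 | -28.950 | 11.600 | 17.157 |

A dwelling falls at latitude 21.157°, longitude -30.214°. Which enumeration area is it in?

Cyan

The point has longitude = -30.214 and latitude = 21.157.
Only Cyan satisfies -31.600 ≤ longitude ≤ -28.499 and 20.453 ≤ latitude ≤ 21.600.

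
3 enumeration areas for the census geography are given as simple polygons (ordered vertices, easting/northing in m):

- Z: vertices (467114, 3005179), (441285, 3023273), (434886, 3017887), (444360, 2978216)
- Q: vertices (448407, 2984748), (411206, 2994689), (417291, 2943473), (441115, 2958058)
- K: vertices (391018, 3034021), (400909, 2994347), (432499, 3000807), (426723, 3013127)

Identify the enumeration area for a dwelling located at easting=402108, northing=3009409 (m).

Cast a ray rightward from (402108, 3009409). For each polygon, the edges (by vertex number in listed order) whose endpoints lie on opposite sides of northing = 3009409, where each meets that height, and whether that is right or left of the point:
Z: 1–2 at easting≈461075.7 (right), 3–4 at easting≈436910.7 (right) → 2 crossings.
Q: no edge straddles that height → 0 crossings.
K: 1–2 at easting≈397153.9 (left), 3–4 at easting≈428466.1 (right) → 1 crossing.
Only K has an odd count, so the point is inside K.

K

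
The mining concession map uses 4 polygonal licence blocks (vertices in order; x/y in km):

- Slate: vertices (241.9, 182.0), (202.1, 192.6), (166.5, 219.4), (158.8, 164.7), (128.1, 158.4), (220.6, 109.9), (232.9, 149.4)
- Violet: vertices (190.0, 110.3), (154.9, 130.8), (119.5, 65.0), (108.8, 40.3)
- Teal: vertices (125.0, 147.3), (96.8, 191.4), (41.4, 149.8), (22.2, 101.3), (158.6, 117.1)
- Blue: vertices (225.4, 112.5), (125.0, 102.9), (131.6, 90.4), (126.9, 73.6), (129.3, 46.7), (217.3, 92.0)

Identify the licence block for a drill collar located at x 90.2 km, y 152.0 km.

Cast a ray rightward from (90.2, 152.0). For each polygon, the edges (by vertex number in listed order) whose endpoints lie on opposite sides of y = 152.0, where each meets that height, and whether that is right or left of the point:
Slate: 5–6 at x≈140.31 (right), 7–1 at x≈233.62 (right) → 2 crossings.
Violet: no edge straddles that height → 0 crossings.
Teal: 1–2 at x≈121.99 (right), 2–3 at x≈44.33 (left) → 1 crossing.
Blue: no edge straddles that height → 0 crossings.
Only Teal has an odd count, so the point is inside Teal.

Teal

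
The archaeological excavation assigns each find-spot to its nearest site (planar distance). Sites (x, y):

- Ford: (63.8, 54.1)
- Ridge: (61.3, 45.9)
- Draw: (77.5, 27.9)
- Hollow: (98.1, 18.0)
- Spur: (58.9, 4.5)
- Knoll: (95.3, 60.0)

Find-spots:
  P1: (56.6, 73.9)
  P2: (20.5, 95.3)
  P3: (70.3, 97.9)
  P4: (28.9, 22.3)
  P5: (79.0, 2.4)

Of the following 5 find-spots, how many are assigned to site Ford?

P1 → Ford
P2 → Ford
P3 → Ford
P4 → Spur
P5 → Spur
3 of the 5 go to Ford.

3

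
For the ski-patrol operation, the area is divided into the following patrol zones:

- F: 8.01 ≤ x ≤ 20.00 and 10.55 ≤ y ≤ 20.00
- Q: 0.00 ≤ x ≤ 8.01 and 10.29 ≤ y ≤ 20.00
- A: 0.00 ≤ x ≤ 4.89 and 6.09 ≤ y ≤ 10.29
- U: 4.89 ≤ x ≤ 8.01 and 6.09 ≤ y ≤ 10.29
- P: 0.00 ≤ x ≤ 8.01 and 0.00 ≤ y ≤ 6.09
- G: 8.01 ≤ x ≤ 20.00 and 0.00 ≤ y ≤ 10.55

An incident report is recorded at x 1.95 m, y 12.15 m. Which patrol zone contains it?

The point has x = 1.95 and y = 12.15.
Only Q satisfies 0.00 ≤ x ≤ 8.01 and 10.29 ≤ y ≤ 20.00.

Q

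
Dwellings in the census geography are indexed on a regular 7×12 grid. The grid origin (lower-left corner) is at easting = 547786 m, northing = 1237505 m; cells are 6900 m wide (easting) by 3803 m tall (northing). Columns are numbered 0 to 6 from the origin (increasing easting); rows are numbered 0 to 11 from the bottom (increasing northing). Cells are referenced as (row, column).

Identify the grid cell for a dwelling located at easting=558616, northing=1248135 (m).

(2, 1)

Column index: ⌊(558616 − 547786) / 6900⌋ = ⌊1.570⌋ = 1
Row offset from origin: ⌊(1248135 − 1237505) / 3803⌋ = ⌊2.795⌋ = 2 → row 2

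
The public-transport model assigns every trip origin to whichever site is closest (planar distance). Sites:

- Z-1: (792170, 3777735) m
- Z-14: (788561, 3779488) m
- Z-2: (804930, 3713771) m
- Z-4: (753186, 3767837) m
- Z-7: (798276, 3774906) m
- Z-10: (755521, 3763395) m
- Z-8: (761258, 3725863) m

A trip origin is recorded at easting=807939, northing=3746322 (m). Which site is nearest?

Squared distances to each site:
Z-1: 1235437930.000; Z-14: 1475490440.000; Z-2: 1068621682.000; Z-4: 3460786234.000; Z-7: 910418625.000; Z-10: 3039134053.000; Z-8: 2597686442.000.
Minimum at Z-7.

Z-7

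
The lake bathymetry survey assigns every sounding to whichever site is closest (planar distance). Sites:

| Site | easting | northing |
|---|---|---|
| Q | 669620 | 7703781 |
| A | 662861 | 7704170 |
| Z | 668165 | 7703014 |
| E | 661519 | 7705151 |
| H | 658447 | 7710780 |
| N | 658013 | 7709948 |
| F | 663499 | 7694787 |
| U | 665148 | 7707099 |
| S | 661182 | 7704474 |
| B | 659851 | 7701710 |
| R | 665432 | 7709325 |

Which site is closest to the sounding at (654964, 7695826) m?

B

Squared distances to each site:
Q: 278080361.000; A: 131984945.000; Z: 225933745.000; E: 129923650.000; H: 235753405.000; N: 208727285.000; F: 73925746.000; U: 230794385.000; S: 113451428.000; B: 58504225.000; R: 291802025.000.
Minimum at B.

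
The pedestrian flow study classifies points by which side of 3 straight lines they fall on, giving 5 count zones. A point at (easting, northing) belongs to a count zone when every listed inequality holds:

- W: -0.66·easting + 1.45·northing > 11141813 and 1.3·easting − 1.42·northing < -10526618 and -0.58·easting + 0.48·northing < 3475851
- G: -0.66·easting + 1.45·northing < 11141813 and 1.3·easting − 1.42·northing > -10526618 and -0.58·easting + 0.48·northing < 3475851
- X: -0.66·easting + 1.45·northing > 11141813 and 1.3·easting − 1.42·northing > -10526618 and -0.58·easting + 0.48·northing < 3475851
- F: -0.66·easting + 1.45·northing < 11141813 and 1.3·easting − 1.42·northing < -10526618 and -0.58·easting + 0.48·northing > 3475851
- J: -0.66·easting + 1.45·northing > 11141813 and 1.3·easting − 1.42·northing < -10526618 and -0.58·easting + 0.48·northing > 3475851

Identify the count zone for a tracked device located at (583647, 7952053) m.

J

-0.66·583647 + 1.45·7952053 = 11145269.830, which is > 11141813
1.3·583647 − 1.42·7952053 = -10533174.160, which is < -10526618
-0.58·583647 + 0.48·7952053 = 3478470.180, which is > 3475851
This sign pattern matches J.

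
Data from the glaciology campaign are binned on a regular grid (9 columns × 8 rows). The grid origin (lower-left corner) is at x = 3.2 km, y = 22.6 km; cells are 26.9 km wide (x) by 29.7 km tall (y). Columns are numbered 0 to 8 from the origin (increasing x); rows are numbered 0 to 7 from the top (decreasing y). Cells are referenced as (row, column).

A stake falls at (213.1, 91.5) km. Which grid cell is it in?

(5, 7)

Column index: ⌊(213.1 − 3.2) / 26.9⌋ = ⌊7.803⌋ = 7
Row offset from origin: ⌊(91.5 − 22.6) / 29.7⌋ = ⌊2.320⌋ = 2 → row 5 (counted from top)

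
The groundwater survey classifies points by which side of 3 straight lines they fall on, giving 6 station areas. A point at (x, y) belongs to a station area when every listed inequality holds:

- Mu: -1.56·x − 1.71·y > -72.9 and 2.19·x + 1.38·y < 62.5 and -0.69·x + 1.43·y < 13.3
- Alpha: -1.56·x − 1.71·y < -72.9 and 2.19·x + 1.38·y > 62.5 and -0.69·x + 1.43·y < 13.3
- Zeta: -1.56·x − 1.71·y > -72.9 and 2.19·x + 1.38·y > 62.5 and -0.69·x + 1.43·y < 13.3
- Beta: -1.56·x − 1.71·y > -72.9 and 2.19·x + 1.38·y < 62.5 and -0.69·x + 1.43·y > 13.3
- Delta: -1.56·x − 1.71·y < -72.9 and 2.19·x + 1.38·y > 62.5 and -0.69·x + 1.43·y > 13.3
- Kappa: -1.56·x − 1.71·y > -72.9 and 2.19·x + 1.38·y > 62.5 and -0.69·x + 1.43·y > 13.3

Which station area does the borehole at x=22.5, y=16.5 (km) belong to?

-1.56·22.5 − 1.71·16.5 = -63.315, which is > -72.9
2.19·22.5 + 1.38·16.5 = 72.045, which is > 62.5
-0.69·22.5 + 1.43·16.5 = 8.070, which is < 13.3
This sign pattern matches Zeta.

Zeta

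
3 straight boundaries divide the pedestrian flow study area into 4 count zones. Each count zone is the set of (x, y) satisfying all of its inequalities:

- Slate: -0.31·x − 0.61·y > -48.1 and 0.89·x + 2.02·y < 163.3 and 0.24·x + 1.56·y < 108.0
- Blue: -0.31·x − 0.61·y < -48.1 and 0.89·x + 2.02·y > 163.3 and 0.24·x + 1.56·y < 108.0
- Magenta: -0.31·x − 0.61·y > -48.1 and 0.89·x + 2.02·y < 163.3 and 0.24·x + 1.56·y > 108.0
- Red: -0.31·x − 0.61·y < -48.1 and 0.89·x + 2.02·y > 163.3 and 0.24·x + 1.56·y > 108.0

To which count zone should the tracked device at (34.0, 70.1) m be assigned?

-0.31·34.0 − 0.61·70.1 = -53.301, which is < -48.1
0.89·34.0 + 2.02·70.1 = 171.862, which is > 163.3
0.24·34.0 + 1.56·70.1 = 117.516, which is > 108.0
This sign pattern matches Red.

Red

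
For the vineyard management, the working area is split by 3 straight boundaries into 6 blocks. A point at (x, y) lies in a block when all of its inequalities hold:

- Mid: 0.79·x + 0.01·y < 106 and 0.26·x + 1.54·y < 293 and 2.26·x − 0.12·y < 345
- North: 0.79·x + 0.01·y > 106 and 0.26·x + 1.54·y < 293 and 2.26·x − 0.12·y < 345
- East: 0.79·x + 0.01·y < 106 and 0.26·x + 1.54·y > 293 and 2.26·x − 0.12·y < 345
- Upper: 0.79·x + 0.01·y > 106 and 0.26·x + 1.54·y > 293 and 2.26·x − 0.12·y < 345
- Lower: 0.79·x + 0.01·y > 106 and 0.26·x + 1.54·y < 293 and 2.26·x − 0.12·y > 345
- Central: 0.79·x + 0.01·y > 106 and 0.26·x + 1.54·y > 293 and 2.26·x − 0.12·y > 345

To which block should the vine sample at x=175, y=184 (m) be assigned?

Central

0.79·175 + 0.01·184 = 140.090, which is > 106
0.26·175 + 1.54·184 = 328.860, which is > 293
2.26·175 − 0.12·184 = 373.420, which is > 345
This sign pattern matches Central.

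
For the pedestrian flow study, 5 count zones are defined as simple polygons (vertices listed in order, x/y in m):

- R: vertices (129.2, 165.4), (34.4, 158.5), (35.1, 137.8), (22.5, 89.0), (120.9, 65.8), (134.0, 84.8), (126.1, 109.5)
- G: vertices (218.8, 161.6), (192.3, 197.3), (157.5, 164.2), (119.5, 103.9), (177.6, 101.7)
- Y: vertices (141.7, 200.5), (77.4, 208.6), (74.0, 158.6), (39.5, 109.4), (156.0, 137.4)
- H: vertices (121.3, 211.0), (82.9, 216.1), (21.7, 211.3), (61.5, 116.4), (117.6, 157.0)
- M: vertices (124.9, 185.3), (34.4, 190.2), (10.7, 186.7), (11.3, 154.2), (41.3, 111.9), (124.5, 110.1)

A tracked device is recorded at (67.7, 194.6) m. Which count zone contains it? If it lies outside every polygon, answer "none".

Cast a ray rightward from (67.7, 194.6). For each polygon, the edges (by vertex number in listed order) whose endpoints lie on opposite sides of y = 194.6, where each meets that height, and whether that is right or left of the point:
R: no edge straddles that height → 0 crossings.
G: 1–2 at x≈194.30 (right), 2–3 at x≈189.46 (right) → 2 crossings.
Y: 2–3 at x≈76.45 (right), 5–1 at x≈143.04 (right) → 2 crossings.
H: 3–4 at x≈28.70 (left), 5–1 at x≈120.18 (right) → 1 crossing.
M: no edge straddles that height → 0 crossings.
Only H has an odd count, so the point is inside H.

H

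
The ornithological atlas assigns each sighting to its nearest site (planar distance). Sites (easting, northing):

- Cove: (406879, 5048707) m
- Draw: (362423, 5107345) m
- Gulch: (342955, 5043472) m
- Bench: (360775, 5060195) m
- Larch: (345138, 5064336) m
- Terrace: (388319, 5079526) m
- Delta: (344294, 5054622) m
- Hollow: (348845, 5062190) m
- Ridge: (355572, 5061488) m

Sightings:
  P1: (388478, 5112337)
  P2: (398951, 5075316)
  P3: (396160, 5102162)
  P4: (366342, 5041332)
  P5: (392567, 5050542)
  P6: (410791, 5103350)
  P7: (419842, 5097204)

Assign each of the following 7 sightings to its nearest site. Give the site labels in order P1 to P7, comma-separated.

P1 → Draw (d²=703783089.00)
P2 → Terrace (d²=130763524.00)
P3 → Terrace (d²=573869777.00)
P4 → Bench (d²=386804258.00)
P5 → Cove (d²=208200569.00)
P6 → Terrace (d²=1072573760.00)
P7 → Terrace (d²=1306211213.00)

Draw, Terrace, Terrace, Bench, Cove, Terrace, Terrace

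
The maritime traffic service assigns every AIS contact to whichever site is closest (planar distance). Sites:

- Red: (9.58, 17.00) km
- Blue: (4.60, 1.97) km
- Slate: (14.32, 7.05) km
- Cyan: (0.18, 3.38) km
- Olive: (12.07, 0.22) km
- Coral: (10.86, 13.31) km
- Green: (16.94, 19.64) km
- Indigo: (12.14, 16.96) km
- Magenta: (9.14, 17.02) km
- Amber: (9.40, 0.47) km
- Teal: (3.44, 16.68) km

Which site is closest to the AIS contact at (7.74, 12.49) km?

Coral

Squared distances to each site:
Red: 23.726; Blue: 120.530; Slate: 72.890; Cyan: 140.146; Olive: 169.302; Coral: 10.407; Green: 135.763; Indigo: 39.341; Magenta: 22.481; Amber: 147.236; Teal: 36.046.
Minimum at Coral.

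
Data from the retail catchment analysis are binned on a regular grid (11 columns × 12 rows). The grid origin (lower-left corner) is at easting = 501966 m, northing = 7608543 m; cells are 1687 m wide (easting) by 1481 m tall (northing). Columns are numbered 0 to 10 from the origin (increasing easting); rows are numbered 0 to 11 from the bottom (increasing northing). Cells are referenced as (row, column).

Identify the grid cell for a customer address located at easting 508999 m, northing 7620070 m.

Column index: ⌊(508999 − 501966) / 1687⌋ = ⌊4.169⌋ = 4
Row offset from origin: ⌊(7620070 − 7608543) / 1481⌋ = ⌊7.783⌋ = 7 → row 7

(7, 4)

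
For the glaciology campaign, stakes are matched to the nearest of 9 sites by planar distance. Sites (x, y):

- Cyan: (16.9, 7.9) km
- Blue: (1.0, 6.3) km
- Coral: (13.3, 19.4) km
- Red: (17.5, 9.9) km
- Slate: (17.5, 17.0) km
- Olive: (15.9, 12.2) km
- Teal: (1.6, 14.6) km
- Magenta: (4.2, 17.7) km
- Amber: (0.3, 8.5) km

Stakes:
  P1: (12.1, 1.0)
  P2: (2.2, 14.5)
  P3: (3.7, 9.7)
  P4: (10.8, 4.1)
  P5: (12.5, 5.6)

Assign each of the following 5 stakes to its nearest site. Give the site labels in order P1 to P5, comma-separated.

Cyan, Teal, Amber, Cyan, Cyan

P1 → Cyan (d²=70.65)
P2 → Teal (d²=0.37)
P3 → Amber (d²=13.00)
P4 → Cyan (d²=51.65)
P5 → Cyan (d²=24.65)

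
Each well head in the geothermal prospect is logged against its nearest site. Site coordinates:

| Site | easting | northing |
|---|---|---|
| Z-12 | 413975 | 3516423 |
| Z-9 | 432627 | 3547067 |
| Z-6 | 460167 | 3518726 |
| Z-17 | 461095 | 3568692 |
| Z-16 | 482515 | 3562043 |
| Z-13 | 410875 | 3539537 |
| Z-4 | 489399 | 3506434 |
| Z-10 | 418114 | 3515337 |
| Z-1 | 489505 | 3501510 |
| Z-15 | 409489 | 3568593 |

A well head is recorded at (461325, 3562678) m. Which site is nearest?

Squared distances to each site:
Z-12: 4381547525.000; Z-9: 1067278525.000; Z-6: 1933119268.000; Z-17: 36221096.000; Z-16: 449419325.000; Z-13: 3080708381.000; Z-4: 3951537012.000; Z-10: 4108360802.000; Z-1: 4535636624.000; Z-15: 2721958121.000.
Minimum at Z-17.

Z-17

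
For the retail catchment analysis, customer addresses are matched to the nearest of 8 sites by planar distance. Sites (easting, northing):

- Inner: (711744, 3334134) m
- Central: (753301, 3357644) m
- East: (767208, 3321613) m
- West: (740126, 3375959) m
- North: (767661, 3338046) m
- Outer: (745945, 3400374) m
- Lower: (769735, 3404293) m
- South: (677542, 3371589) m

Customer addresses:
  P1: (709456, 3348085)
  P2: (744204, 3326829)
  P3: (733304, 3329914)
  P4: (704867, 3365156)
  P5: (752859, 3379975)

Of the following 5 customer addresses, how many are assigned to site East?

P1 → Inner
P2 → East
P3 → Inner
P4 → South
P5 → West
1 of the 5 goes to East.

1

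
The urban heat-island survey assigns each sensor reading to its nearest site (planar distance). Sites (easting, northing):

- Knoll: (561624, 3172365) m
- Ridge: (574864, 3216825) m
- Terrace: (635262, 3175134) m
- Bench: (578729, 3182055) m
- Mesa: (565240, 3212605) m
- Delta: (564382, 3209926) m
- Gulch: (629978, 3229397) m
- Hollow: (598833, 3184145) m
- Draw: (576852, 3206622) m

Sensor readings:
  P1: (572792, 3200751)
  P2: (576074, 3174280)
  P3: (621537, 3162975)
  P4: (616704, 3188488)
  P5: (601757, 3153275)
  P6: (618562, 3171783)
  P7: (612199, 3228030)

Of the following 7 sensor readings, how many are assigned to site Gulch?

P1 → Draw
P2 → Bench
P3 → Terrace
P4 → Hollow
P5 → Hollow
P6 → Terrace
P7 → Gulch
1 of the 7 goes to Gulch.

1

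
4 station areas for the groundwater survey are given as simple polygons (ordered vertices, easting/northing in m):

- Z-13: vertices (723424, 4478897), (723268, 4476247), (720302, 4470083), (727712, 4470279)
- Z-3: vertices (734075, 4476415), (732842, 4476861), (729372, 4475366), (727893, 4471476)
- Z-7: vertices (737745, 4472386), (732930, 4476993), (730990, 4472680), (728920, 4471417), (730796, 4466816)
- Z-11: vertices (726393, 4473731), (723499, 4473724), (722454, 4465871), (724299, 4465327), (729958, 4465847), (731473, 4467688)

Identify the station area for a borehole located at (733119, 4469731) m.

Cast a ray rightward from (733119, 4469731). For each polygon, the edges (by vertex number in listed order) whose endpoints lie on opposite sides of northing = 4469731, where each meets that height, and whether that is right or left of the point:
Z-13: no edge straddles that height → 0 crossings.
Z-3: no edge straddles that height → 0 crossings.
Z-7: 4–5 at easting≈729607.4 (left), 5–1 at easting≈734432.7 (right) → 1 crossing.
Z-11: 2–3 at easting≈722967.7 (left), 6–1 at easting≈729755.6 (left) → 0 crossings.
Only Z-7 has an odd count, so the point is inside Z-7.

Z-7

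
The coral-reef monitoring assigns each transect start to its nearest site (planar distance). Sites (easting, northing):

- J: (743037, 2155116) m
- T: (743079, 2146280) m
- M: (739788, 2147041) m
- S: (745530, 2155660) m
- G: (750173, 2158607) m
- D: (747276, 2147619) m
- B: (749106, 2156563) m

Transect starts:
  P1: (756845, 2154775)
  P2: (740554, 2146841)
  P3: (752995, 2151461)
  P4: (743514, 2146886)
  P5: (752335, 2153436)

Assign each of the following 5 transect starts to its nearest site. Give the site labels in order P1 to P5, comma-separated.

P1 → G (d²=59199808.00)
P2 → M (d²=626756.00)
P3 → B (d²=41154725.00)
P4 → T (d²=556461.00)
P5 → B (d²=20204570.00)

G, M, B, T, B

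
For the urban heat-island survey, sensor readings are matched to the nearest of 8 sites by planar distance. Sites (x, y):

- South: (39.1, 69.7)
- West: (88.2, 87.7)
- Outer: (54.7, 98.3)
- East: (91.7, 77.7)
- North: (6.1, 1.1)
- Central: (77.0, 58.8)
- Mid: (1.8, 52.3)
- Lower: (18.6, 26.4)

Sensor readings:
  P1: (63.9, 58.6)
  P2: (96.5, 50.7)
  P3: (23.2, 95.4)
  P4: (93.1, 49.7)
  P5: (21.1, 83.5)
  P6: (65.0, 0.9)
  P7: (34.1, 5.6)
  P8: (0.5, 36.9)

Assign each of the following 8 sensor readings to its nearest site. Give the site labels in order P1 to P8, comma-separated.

P1 → Central (d²=171.65)
P2 → Central (d²=445.86)
P3 → South (d²=913.30)
P4 → Central (d²=342.02)
P5 → South (d²=514.44)
P6 → Lower (d²=2803.21)
P7 → Lower (d²=672.89)
P8 → Mid (d²=238.85)

Central, Central, South, Central, South, Lower, Lower, Mid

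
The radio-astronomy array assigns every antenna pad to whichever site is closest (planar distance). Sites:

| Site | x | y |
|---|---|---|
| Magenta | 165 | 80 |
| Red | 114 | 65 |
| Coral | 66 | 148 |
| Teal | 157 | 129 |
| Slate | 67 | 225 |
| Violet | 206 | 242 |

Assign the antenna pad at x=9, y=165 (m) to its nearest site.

Coral

Squared distances to each site:
Magenta: 31561.000; Red: 21025.000; Coral: 3538.000; Teal: 23200.000; Slate: 6964.000; Violet: 44738.000.
Minimum at Coral.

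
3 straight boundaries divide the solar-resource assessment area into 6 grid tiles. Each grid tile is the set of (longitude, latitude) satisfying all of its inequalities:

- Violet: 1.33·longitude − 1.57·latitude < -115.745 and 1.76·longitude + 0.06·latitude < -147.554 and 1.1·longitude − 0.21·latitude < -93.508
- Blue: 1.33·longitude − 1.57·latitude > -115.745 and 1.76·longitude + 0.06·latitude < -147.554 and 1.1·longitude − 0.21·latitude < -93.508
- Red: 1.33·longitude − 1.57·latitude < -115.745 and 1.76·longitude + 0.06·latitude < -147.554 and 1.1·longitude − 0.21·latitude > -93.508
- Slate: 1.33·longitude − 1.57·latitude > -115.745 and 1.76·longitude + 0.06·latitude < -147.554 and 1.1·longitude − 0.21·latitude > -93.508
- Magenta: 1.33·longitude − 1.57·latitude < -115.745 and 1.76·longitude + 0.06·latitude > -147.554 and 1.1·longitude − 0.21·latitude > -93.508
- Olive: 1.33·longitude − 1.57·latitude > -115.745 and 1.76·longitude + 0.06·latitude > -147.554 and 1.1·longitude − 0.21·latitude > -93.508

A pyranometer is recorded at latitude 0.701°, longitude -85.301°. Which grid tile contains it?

Blue

1.33·-85.301 − 1.57·0.701 = -114.551, which is > -115.745
1.76·-85.301 + 0.06·0.701 = -150.088, which is < -147.554
1.1·-85.301 − 0.21·0.701 = -93.978, which is < -93.508
This sign pattern matches Blue.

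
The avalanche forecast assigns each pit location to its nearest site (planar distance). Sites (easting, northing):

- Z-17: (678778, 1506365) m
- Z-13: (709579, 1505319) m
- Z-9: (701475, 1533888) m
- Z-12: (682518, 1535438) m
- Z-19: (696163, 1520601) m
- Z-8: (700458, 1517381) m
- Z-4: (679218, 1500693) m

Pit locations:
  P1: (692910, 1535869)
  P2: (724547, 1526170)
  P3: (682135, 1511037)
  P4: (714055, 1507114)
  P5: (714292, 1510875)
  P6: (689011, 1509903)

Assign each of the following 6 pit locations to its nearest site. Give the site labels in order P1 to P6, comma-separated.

Z-9, Z-9, Z-17, Z-13, Z-13, Z-17

P1 → Z-9 (d²=77283586.00)
P2 → Z-9 (d²=591884708.00)
P3 → Z-17 (d²=33097033.00)
P4 → Z-13 (d²=23256601.00)
P5 → Z-13 (d²=53081505.00)
P6 → Z-17 (d²=117231733.00)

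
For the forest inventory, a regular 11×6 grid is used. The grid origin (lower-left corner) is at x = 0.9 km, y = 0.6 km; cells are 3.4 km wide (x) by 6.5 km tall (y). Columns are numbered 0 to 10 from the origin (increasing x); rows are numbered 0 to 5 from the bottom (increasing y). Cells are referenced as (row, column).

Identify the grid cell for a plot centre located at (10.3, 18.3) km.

Column index: ⌊(10.3 − 0.9) / 3.4⌋ = ⌊2.765⌋ = 2
Row offset from origin: ⌊(18.3 − 0.6) / 6.5⌋ = ⌊2.723⌋ = 2 → row 2

(2, 2)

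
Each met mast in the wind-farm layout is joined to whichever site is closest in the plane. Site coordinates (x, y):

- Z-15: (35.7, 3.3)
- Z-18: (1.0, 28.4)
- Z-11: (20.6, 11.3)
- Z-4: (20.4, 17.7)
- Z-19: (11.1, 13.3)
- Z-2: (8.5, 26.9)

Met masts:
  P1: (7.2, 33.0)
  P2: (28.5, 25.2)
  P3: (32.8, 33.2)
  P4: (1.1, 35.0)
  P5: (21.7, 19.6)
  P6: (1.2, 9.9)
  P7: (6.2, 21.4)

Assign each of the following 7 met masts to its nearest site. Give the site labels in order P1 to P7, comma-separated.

Z-2, Z-4, Z-4, Z-18, Z-4, Z-19, Z-2

P1 → Z-2 (d²=38.90)
P2 → Z-4 (d²=121.86)
P3 → Z-4 (d²=394.01)
P4 → Z-18 (d²=43.57)
P5 → Z-4 (d²=5.30)
P6 → Z-19 (d²=109.57)
P7 → Z-2 (d²=35.54)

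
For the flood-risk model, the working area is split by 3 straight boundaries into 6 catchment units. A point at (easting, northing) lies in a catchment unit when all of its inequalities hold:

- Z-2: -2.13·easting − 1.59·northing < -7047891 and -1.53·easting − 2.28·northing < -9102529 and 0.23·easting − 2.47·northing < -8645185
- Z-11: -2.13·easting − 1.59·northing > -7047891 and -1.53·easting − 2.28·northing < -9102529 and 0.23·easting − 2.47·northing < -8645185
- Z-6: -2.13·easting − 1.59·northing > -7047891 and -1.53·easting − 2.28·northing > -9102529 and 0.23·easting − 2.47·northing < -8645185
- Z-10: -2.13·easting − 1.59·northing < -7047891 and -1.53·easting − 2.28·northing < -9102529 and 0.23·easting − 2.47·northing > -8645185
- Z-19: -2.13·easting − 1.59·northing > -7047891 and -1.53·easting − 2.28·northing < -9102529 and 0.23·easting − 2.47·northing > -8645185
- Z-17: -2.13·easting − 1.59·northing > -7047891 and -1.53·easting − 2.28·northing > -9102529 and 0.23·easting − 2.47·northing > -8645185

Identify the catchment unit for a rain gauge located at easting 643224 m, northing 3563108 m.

-2.13·643224 − 1.59·3563108 = -7035408.840, which is > -7047891
-1.53·643224 − 2.28·3563108 = -9108018.960, which is < -9102529
0.23·643224 − 2.47·3563108 = -8652935.240, which is < -8645185
This sign pattern matches Z-11.

Z-11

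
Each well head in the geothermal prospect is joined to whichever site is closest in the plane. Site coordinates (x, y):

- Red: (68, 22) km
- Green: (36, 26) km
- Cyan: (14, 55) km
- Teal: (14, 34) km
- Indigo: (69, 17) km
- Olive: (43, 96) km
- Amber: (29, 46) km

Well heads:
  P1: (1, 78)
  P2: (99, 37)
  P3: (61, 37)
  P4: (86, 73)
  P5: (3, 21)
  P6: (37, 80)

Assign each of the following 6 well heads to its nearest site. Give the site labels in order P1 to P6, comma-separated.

Cyan, Red, Red, Olive, Teal, Olive

P1 → Cyan (d²=698.00)
P2 → Red (d²=1186.00)
P3 → Red (d²=274.00)
P4 → Olive (d²=2378.00)
P5 → Teal (d²=290.00)
P6 → Olive (d²=292.00)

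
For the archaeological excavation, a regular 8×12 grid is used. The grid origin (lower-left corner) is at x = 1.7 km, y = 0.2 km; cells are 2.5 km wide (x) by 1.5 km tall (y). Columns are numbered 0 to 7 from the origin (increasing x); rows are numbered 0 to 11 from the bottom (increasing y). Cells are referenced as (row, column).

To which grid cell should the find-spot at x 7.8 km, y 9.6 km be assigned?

Column index: ⌊(7.8 − 1.7) / 2.5⌋ = ⌊2.440⌋ = 2
Row offset from origin: ⌊(9.6 − 0.2) / 1.5⌋ = ⌊6.267⌋ = 6 → row 6

(6, 2)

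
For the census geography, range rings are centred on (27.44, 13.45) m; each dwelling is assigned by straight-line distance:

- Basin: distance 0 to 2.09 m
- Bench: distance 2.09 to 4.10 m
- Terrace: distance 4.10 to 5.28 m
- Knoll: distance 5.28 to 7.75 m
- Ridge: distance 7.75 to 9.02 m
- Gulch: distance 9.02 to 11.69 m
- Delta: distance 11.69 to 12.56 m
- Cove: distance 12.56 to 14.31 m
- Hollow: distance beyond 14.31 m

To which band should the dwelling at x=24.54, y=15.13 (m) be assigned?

Bench

Distance = √((24.54−27.44)² + (15.13−13.45)²) = √(8.410 + 2.822) = 3.351 m.
2.09 ≤ 3.351 < 4.10 → Bench.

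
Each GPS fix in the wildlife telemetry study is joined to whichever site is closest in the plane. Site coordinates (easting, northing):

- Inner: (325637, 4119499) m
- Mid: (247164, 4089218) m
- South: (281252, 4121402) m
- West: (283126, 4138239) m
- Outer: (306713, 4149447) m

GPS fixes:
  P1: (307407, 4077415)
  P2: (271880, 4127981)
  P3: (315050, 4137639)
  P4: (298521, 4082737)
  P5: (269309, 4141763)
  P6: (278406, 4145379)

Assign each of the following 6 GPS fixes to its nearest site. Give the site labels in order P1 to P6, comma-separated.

P1 → Inner (d²=2103395956.00)
P2 → South (d²=131117625.00)
P3 → Outer (d²=208934433.00)
P4 → South (d²=1793200586.00)
P5 → West (d²=203328065.00)
P6 → West (d²=73258000.00)

Inner, South, Outer, South, West, West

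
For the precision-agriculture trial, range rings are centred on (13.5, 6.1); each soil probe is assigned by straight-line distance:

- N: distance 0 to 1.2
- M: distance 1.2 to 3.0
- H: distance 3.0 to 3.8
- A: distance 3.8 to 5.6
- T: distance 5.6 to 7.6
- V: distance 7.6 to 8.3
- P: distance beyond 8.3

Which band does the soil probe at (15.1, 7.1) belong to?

M

Distance = √((15.1−13.5)² + (7.1−6.1)²) = √(2.560 + 1.000) = 1.887.
1.2 ≤ 1.887 < 3.0 → M.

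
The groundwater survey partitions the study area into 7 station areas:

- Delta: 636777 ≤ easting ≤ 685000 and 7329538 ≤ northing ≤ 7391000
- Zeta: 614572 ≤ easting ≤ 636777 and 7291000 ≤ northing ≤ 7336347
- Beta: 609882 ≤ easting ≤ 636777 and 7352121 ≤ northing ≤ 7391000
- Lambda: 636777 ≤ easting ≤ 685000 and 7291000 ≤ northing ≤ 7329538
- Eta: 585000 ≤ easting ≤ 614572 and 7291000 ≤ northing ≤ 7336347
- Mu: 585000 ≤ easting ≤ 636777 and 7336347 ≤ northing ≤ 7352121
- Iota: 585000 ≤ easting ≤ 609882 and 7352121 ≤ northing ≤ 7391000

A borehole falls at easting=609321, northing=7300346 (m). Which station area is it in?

The point has easting = 609321 and northing = 7300346.
Only Eta satisfies 585000 ≤ easting ≤ 614572 and 7291000 ≤ northing ≤ 7336347.

Eta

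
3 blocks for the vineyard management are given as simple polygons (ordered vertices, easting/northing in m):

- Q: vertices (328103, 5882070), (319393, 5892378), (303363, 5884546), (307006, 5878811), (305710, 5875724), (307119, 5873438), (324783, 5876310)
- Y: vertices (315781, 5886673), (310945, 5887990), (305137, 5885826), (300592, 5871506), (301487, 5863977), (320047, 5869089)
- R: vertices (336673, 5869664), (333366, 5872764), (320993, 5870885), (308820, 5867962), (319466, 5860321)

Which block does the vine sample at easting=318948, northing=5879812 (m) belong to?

Cast a ray rightward from (318948, 5879812). For each polygon, the edges (by vertex number in listed order) whose endpoints lie on opposite sides of northing = 5879812, where each meets that height, and whether that is right or left of the point:
Q: 3–4 at easting≈306370.1 (left), 7–1 at easting≈326801.5 (right) → 1 crossing.
Y: 3–4 at easting≈303228.2 (left), 6–1 at easting≈317445.5 (left) → 0 crossings.
R: no edge straddles that height → 0 crossings.
Only Q has an odd count, so the point is inside Q.

Q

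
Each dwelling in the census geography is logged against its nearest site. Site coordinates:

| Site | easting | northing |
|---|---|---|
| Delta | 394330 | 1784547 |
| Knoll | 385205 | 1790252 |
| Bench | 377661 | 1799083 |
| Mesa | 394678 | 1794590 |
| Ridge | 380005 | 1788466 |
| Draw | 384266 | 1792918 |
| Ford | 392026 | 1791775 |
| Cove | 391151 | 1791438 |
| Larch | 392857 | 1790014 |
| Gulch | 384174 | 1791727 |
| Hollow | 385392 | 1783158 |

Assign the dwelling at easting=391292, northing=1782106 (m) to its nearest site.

Squared distances to each site:
Delta: 15187925.000; Knoll: 103408885.000; Bench: 474022690.000; Mesa: 167315252.000; Ridge: 167845969.000; Draw: 166264020.000; Ford: 94028317.000; Cove: 87106105.000; Larch: 64985689.000; Gulch: 143229565.000; Hollow: 35916704.000.
Minimum at Delta.

Delta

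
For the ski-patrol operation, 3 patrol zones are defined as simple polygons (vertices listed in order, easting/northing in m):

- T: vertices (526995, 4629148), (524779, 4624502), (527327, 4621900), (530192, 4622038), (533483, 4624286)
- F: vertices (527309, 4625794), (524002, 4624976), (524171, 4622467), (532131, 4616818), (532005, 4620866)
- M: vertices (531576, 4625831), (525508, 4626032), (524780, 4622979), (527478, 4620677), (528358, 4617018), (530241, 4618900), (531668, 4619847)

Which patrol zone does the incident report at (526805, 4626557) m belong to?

T

Cast a ray rightward from (526805, 4626557). For each polygon, the edges (by vertex number in listed order) whose endpoints lie on opposite sides of northing = 4626557, where each meets that height, and whether that is right or left of the point:
T: 1–2 at easting≈525759.2 (left), 5–1 at easting≈530452.5 (right) → 1 crossing.
F: no edge straddles that height → 0 crossings.
M: no edge straddles that height → 0 crossings.
Only T has an odd count, so the point is inside T.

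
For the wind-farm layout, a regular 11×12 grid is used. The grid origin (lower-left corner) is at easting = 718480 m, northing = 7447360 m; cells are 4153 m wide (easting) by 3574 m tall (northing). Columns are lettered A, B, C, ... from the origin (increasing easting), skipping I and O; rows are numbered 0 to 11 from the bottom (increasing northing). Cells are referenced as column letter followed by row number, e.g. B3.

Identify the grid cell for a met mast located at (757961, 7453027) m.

Column index: ⌊(757961 − 718480) / 4153⌋ = ⌊9.507⌋ = 9 → column K
Row offset from origin: ⌊(7453027 − 7447360) / 3574⌋ = ⌊1.586⌋ = 1 → row 1

K1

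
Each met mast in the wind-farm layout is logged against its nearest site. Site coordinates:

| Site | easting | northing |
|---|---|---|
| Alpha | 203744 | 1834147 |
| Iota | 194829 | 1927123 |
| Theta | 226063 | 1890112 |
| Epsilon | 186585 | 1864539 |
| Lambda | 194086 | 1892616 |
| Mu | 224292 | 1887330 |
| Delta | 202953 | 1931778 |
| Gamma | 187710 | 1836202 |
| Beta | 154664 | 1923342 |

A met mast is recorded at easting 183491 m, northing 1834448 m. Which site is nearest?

Squared distances to each site:
Alpha: 410274610.000; Iota: 8717205869.000; Theta: 4910856080.000; Epsilon: 915041117.000; Lambda: 3495770249.000; Mu: 4461227525.000; Delta: 9851898344.000; Gamma: 20876477.000; Beta: 8733139165.000.
Minimum at Gamma.

Gamma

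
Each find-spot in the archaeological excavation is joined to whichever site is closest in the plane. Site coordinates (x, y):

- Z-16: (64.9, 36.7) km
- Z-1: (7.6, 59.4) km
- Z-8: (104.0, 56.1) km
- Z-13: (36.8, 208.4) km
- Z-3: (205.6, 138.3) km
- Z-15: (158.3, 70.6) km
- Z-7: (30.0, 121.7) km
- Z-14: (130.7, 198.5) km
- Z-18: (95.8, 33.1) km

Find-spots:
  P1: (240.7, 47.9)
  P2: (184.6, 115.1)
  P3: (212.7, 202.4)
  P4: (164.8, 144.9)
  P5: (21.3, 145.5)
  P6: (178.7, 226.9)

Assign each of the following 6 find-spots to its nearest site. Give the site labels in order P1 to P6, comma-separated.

P1 → Z-15 (d²=7305.05)
P2 → Z-3 (d²=979.24)
P3 → Z-3 (d²=4159.22)
P4 → Z-3 (d²=1708.20)
P5 → Z-7 (d²=642.13)
P6 → Z-14 (d²=3110.56)

Z-15, Z-3, Z-3, Z-3, Z-7, Z-14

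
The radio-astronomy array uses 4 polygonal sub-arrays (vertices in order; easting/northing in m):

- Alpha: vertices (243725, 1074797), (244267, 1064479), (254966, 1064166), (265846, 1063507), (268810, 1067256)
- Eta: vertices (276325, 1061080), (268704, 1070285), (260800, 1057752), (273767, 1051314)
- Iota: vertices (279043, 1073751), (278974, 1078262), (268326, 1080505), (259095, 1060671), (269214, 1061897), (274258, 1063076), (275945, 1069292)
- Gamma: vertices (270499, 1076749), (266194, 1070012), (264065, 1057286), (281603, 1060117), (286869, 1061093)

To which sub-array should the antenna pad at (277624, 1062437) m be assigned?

Gamma

Cast a ray rightward from (277624, 1062437). For each polygon, the edges (by vertex number in listed order) whose endpoints lie on opposite sides of northing = 1062437, where each meets that height, and whether that is right or left of the point:
Alpha: no edge straddles that height → 0 crossings.
Eta: 1–2 at easting≈275201.5 (left), 2–3 at easting≈263754.6 (left) → 0 crossings.
Iota: 3–4 at easting≈259916.9 (left), 5–6 at easting≈271524.2 (left) → 0 crossings.
Gamma: 2–3 at easting≈264926.7 (left), 5–1 at easting≈285463.7 (right) → 1 crossing.
Only Gamma has an odd count, so the point is inside Gamma.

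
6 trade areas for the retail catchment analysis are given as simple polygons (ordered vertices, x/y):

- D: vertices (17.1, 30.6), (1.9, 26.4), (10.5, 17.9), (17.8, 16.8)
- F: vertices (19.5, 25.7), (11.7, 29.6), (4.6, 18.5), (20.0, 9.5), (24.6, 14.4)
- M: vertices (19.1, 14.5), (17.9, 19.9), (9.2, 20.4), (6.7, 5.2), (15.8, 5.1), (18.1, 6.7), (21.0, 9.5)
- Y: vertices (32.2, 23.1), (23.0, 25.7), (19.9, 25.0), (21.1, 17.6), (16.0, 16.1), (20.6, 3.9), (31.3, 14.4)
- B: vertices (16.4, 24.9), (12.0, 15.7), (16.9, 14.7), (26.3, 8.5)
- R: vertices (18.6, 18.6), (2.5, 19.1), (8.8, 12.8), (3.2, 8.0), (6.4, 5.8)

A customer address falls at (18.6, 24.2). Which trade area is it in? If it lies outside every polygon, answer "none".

Cast a ray rightward from (18.6, 24.2). For each polygon, the edges (by vertex number in listed order) whose endpoints lie on opposite sides of y = 24.2, where each meets that height, and whether that is right or left of the point:
D: 2–3 at x≈4.13 (left), 4–1 at x≈17.42 (left) → 0 crossings.
F: 2–3 at x≈8.25 (left), 5–1 at x≈20.18 (right) → 1 crossing.
M: no edge straddles that height → 0 crossings.
Y: 1–2 at x≈28.31 (right), 3–4 at x≈20.03 (right) → 2 crossings.
B: 1–2 at x≈16.07 (left), 4–1 at x≈16.82 (left) → 0 crossings.
R: no edge straddles that height → 0 crossings.
Only F has an odd count, so the point is inside F.

F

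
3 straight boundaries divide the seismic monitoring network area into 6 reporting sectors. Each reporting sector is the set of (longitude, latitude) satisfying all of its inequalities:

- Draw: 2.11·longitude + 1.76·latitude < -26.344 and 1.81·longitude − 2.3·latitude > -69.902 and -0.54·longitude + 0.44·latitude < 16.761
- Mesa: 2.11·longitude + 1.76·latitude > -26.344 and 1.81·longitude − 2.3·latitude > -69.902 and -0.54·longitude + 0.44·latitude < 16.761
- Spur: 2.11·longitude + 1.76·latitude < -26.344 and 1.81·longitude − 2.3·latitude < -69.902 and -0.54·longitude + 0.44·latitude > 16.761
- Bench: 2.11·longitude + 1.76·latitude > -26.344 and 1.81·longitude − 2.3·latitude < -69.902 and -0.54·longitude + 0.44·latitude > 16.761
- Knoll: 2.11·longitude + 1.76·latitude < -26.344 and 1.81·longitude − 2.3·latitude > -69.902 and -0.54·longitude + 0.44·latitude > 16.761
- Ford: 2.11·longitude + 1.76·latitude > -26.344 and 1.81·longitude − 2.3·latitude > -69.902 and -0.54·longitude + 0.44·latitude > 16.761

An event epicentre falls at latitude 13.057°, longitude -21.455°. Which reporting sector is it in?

2.11·-21.455 + 1.76·13.057 = -22.290, which is > -26.344
1.81·-21.455 − 2.3·13.057 = -68.865, which is > -69.902
-0.54·-21.455 + 0.44·13.057 = 17.331, which is > 16.761
This sign pattern matches Ford.

Ford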